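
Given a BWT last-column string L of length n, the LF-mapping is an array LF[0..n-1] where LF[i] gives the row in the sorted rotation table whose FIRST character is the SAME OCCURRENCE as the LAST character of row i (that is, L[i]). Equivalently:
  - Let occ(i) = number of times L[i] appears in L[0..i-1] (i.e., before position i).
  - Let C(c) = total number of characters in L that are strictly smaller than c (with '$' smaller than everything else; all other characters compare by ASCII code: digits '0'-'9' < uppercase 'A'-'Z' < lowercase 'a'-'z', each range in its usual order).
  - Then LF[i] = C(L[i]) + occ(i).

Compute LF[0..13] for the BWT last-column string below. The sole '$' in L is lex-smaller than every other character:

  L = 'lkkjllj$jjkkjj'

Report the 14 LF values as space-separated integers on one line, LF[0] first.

Answer: 11 7 8 1 12 13 2 0 3 4 9 10 5 6

Derivation:
Char counts: '$':1, 'j':6, 'k':4, 'l':3
C (first-col start): C('$')=0, C('j')=1, C('k')=7, C('l')=11
L[0]='l': occ=0, LF[0]=C('l')+0=11+0=11
L[1]='k': occ=0, LF[1]=C('k')+0=7+0=7
L[2]='k': occ=1, LF[2]=C('k')+1=7+1=8
L[3]='j': occ=0, LF[3]=C('j')+0=1+0=1
L[4]='l': occ=1, LF[4]=C('l')+1=11+1=12
L[5]='l': occ=2, LF[5]=C('l')+2=11+2=13
L[6]='j': occ=1, LF[6]=C('j')+1=1+1=2
L[7]='$': occ=0, LF[7]=C('$')+0=0+0=0
L[8]='j': occ=2, LF[8]=C('j')+2=1+2=3
L[9]='j': occ=3, LF[9]=C('j')+3=1+3=4
L[10]='k': occ=2, LF[10]=C('k')+2=7+2=9
L[11]='k': occ=3, LF[11]=C('k')+3=7+3=10
L[12]='j': occ=4, LF[12]=C('j')+4=1+4=5
L[13]='j': occ=5, LF[13]=C('j')+5=1+5=6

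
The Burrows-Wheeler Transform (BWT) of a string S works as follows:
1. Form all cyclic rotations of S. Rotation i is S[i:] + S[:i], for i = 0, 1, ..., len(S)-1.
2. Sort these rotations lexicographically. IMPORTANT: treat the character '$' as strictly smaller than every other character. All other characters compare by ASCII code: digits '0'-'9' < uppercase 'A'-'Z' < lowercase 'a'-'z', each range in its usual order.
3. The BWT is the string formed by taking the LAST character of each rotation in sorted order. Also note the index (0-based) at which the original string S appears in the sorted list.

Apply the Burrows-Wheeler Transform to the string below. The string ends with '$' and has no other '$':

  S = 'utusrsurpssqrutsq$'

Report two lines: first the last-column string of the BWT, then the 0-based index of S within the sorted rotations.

Answer: qrssusqtsupruustr$
17

Derivation:
All 18 rotations (rotation i = S[i:]+S[:i]):
  rot[0] = utusrsurpssqrutsq$
  rot[1] = tusrsurpssqrutsq$u
  rot[2] = usrsurpssqrutsq$ut
  rot[3] = srsurpssqrutsq$utu
  rot[4] = rsurpssqrutsq$utus
  rot[5] = surpssqrutsq$utusr
  rot[6] = urpssqrutsq$utusrs
  rot[7] = rpssqrutsq$utusrsu
  rot[8] = pssqrutsq$utusrsur
  rot[9] = ssqrutsq$utusrsurp
  rot[10] = sqrutsq$utusrsurps
  rot[11] = qrutsq$utusrsurpss
  rot[12] = rutsq$utusrsurpssq
  rot[13] = utsq$utusrsurpssqr
  rot[14] = tsq$utusrsurpssqru
  rot[15] = sq$utusrsurpssqrut
  rot[16] = q$utusrsurpssqruts
  rot[17] = $utusrsurpssqrutsq
Sorted (with $ < everything):
  sorted[0] = $utusrsurpssqrutsq  (last char: 'q')
  sorted[1] = pssqrutsq$utusrsur  (last char: 'r')
  sorted[2] = q$utusrsurpssqruts  (last char: 's')
  sorted[3] = qrutsq$utusrsurpss  (last char: 's')
  sorted[4] = rpssqrutsq$utusrsu  (last char: 'u')
  sorted[5] = rsurpssqrutsq$utus  (last char: 's')
  sorted[6] = rutsq$utusrsurpssq  (last char: 'q')
  sorted[7] = sq$utusrsurpssqrut  (last char: 't')
  sorted[8] = sqrutsq$utusrsurps  (last char: 's')
  sorted[9] = srsurpssqrutsq$utu  (last char: 'u')
  sorted[10] = ssqrutsq$utusrsurp  (last char: 'p')
  sorted[11] = surpssqrutsq$utusr  (last char: 'r')
  sorted[12] = tsq$utusrsurpssqru  (last char: 'u')
  sorted[13] = tusrsurpssqrutsq$u  (last char: 'u')
  sorted[14] = urpssqrutsq$utusrs  (last char: 's')
  sorted[15] = usrsurpssqrutsq$ut  (last char: 't')
  sorted[16] = utsq$utusrsurpssqr  (last char: 'r')
  sorted[17] = utusrsurpssqrutsq$  (last char: '$')
Last column: qrssusqtsupruustr$
Original string S is at sorted index 17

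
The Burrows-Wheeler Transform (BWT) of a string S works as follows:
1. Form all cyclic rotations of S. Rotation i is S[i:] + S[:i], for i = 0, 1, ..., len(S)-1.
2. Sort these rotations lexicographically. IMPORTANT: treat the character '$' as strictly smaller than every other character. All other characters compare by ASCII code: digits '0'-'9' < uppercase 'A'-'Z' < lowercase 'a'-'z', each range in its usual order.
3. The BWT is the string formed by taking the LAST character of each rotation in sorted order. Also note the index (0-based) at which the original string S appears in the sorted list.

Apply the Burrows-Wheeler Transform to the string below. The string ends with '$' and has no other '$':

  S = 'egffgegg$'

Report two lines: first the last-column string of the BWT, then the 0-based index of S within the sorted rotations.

Answer: g$ggfgfee
1

Derivation:
All 9 rotations (rotation i = S[i:]+S[:i]):
  rot[0] = egffgegg$
  rot[1] = gffgegg$e
  rot[2] = ffgegg$eg
  rot[3] = fgegg$egf
  rot[4] = gegg$egff
  rot[5] = egg$egffg
  rot[6] = gg$egffge
  rot[7] = g$egffgeg
  rot[8] = $egffgegg
Sorted (with $ < everything):
  sorted[0] = $egffgegg  (last char: 'g')
  sorted[1] = egffgegg$  (last char: '$')
  sorted[2] = egg$egffg  (last char: 'g')
  sorted[3] = ffgegg$eg  (last char: 'g')
  sorted[4] = fgegg$egf  (last char: 'f')
  sorted[5] = g$egffgeg  (last char: 'g')
  sorted[6] = gegg$egff  (last char: 'f')
  sorted[7] = gffgegg$e  (last char: 'e')
  sorted[8] = gg$egffge  (last char: 'e')
Last column: g$ggfgfee
Original string S is at sorted index 1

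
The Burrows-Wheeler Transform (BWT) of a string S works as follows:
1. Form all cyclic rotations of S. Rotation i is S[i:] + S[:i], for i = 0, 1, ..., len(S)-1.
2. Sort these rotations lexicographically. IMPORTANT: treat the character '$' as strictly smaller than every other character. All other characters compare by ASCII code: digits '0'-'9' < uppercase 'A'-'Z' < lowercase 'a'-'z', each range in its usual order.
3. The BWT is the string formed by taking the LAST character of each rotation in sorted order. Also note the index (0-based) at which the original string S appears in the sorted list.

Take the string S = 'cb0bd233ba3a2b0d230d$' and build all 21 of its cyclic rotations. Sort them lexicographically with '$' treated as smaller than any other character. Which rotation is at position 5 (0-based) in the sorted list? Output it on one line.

Answer: 233ba3a2b0d230d$cb0bd

Derivation:
All 21 rotations (rotation i = S[i:]+S[:i]):
  rot[0] = cb0bd233ba3a2b0d230d$
  rot[1] = b0bd233ba3a2b0d230d$c
  rot[2] = 0bd233ba3a2b0d230d$cb
  rot[3] = bd233ba3a2b0d230d$cb0
  rot[4] = d233ba3a2b0d230d$cb0b
  rot[5] = 233ba3a2b0d230d$cb0bd
  rot[6] = 33ba3a2b0d230d$cb0bd2
  rot[7] = 3ba3a2b0d230d$cb0bd23
  rot[8] = ba3a2b0d230d$cb0bd233
  rot[9] = a3a2b0d230d$cb0bd233b
  rot[10] = 3a2b0d230d$cb0bd233ba
  rot[11] = a2b0d230d$cb0bd233ba3
  rot[12] = 2b0d230d$cb0bd233ba3a
  rot[13] = b0d230d$cb0bd233ba3a2
  rot[14] = 0d230d$cb0bd233ba3a2b
  rot[15] = d230d$cb0bd233ba3a2b0
  rot[16] = 230d$cb0bd233ba3a2b0d
  rot[17] = 30d$cb0bd233ba3a2b0d2
  rot[18] = 0d$cb0bd233ba3a2b0d23
  rot[19] = d$cb0bd233ba3a2b0d230
  rot[20] = $cb0bd233ba3a2b0d230d
Sorted (with $ < everything):
  sorted[0] = $cb0bd233ba3a2b0d230d
  sorted[1] = 0bd233ba3a2b0d230d$cb
  sorted[2] = 0d$cb0bd233ba3a2b0d23
  sorted[3] = 0d230d$cb0bd233ba3a2b
  sorted[4] = 230d$cb0bd233ba3a2b0d
  sorted[5] = 233ba3a2b0d230d$cb0bd
  sorted[6] = 2b0d230d$cb0bd233ba3a
  sorted[7] = 30d$cb0bd233ba3a2b0d2
  sorted[8] = 33ba3a2b0d230d$cb0bd2
  sorted[9] = 3a2b0d230d$cb0bd233ba
  sorted[10] = 3ba3a2b0d230d$cb0bd23
  sorted[11] = a2b0d230d$cb0bd233ba3
  sorted[12] = a3a2b0d230d$cb0bd233b
  sorted[13] = b0bd233ba3a2b0d230d$c
  sorted[14] = b0d230d$cb0bd233ba3a2
  sorted[15] = ba3a2b0d230d$cb0bd233
  sorted[16] = bd233ba3a2b0d230d$cb0
  sorted[17] = cb0bd233ba3a2b0d230d$
  sorted[18] = d$cb0bd233ba3a2b0d230
  sorted[19] = d230d$cb0bd233ba3a2b0
  sorted[20] = d233ba3a2b0d230d$cb0b
sorted[5] = 233ba3a2b0d230d$cb0bd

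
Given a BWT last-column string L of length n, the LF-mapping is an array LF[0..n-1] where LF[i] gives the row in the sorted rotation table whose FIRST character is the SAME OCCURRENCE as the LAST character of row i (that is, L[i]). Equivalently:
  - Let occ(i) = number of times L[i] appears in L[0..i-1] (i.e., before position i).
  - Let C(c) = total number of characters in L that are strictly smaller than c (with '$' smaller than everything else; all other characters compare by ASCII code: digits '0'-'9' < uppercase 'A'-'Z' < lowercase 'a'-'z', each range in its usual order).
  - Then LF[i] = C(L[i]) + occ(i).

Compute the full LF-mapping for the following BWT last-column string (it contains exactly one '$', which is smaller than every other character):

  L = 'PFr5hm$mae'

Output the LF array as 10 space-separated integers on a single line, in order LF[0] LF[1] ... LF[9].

Char counts: '$':1, '5':1, 'F':1, 'P':1, 'a':1, 'e':1, 'h':1, 'm':2, 'r':1
C (first-col start): C('$')=0, C('5')=1, C('F')=2, C('P')=3, C('a')=4, C('e')=5, C('h')=6, C('m')=7, C('r')=9
L[0]='P': occ=0, LF[0]=C('P')+0=3+0=3
L[1]='F': occ=0, LF[1]=C('F')+0=2+0=2
L[2]='r': occ=0, LF[2]=C('r')+0=9+0=9
L[3]='5': occ=0, LF[3]=C('5')+0=1+0=1
L[4]='h': occ=0, LF[4]=C('h')+0=6+0=6
L[5]='m': occ=0, LF[5]=C('m')+0=7+0=7
L[6]='$': occ=0, LF[6]=C('$')+0=0+0=0
L[7]='m': occ=1, LF[7]=C('m')+1=7+1=8
L[8]='a': occ=0, LF[8]=C('a')+0=4+0=4
L[9]='e': occ=0, LF[9]=C('e')+0=5+0=5

Answer: 3 2 9 1 6 7 0 8 4 5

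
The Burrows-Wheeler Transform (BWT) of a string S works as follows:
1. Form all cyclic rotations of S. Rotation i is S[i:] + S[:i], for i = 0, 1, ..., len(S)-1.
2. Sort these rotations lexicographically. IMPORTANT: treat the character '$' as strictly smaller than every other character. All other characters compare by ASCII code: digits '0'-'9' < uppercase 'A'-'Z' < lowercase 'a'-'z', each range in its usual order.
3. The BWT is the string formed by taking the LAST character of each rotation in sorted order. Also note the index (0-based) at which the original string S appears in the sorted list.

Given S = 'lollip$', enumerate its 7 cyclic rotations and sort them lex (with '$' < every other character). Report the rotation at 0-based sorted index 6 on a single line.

All 7 rotations (rotation i = S[i:]+S[:i]):
  rot[0] = lollip$
  rot[1] = ollip$l
  rot[2] = llip$lo
  rot[3] = lip$lol
  rot[4] = ip$loll
  rot[5] = p$lolli
  rot[6] = $lollip
Sorted (with $ < everything):
  sorted[0] = $lollip
  sorted[1] = ip$loll
  sorted[2] = lip$lol
  sorted[3] = llip$lo
  sorted[4] = lollip$
  sorted[5] = ollip$l
  sorted[6] = p$lolli
sorted[6] = p$lolli

Answer: p$lolli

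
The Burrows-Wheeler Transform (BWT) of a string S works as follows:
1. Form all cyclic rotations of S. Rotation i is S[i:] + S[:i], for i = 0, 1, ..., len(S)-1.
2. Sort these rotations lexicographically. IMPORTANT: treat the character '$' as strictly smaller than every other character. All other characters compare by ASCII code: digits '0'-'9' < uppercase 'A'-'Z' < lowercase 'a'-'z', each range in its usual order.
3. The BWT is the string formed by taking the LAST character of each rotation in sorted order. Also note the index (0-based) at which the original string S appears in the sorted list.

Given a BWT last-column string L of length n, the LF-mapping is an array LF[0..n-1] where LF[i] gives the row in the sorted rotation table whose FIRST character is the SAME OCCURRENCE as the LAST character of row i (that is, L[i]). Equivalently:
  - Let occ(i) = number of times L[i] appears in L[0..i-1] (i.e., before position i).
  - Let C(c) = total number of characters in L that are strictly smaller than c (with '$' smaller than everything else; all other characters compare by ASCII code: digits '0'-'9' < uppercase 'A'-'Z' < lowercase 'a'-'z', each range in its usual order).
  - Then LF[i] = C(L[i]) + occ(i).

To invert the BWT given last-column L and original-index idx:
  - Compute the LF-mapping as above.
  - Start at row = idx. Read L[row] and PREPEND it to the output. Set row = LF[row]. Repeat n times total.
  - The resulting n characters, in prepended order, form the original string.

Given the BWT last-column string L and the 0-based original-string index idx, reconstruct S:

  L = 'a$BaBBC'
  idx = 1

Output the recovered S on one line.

LF mapping: 5 0 1 6 2 3 4
Walk LF starting at row 1, prepending L[row]:
  step 1: row=1, L[1]='$', prepend. Next row=LF[1]=0
  step 2: row=0, L[0]='a', prepend. Next row=LF[0]=5
  step 3: row=5, L[5]='B', prepend. Next row=LF[5]=3
  step 4: row=3, L[3]='a', prepend. Next row=LF[3]=6
  step 5: row=6, L[6]='C', prepend. Next row=LF[6]=4
  step 6: row=4, L[4]='B', prepend. Next row=LF[4]=2
  step 7: row=2, L[2]='B', prepend. Next row=LF[2]=1
Reversed output: BBCaBa$

Answer: BBCaBa$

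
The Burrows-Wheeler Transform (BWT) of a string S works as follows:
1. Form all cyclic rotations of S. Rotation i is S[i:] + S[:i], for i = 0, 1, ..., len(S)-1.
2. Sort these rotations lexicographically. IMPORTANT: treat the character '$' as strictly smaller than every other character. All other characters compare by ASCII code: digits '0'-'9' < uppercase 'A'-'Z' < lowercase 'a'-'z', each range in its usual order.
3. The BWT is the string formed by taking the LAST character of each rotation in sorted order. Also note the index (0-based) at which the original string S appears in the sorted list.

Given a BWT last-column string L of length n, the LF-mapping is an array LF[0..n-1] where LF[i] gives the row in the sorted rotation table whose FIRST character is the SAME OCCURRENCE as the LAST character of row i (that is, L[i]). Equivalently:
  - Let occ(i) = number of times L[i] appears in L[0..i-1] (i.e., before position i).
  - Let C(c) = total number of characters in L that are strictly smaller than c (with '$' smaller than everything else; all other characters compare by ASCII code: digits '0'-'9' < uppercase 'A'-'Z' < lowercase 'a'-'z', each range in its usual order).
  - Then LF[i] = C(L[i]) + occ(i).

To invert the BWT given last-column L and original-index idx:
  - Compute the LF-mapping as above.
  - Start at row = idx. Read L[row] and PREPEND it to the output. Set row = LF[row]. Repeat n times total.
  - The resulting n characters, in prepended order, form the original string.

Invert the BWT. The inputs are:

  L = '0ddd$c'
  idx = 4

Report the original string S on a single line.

LF mapping: 1 3 4 5 0 2
Walk LF starting at row 4, prepending L[row]:
  step 1: row=4, L[4]='$', prepend. Next row=LF[4]=0
  step 2: row=0, L[0]='0', prepend. Next row=LF[0]=1
  step 3: row=1, L[1]='d', prepend. Next row=LF[1]=3
  step 4: row=3, L[3]='d', prepend. Next row=LF[3]=5
  step 5: row=5, L[5]='c', prepend. Next row=LF[5]=2
  step 6: row=2, L[2]='d', prepend. Next row=LF[2]=4
Reversed output: dcdd0$

Answer: dcdd0$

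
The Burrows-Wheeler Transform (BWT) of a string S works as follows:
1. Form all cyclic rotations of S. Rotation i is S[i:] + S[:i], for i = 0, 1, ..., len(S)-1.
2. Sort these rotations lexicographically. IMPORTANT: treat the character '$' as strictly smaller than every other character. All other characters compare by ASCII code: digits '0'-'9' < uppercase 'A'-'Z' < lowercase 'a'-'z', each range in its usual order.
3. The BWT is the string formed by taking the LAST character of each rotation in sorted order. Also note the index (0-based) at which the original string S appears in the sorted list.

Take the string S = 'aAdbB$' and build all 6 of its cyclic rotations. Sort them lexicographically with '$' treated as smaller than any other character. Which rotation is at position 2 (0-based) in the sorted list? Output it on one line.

All 6 rotations (rotation i = S[i:]+S[:i]):
  rot[0] = aAdbB$
  rot[1] = AdbB$a
  rot[2] = dbB$aA
  rot[3] = bB$aAd
  rot[4] = B$aAdb
  rot[5] = $aAdbB
Sorted (with $ < everything):
  sorted[0] = $aAdbB
  sorted[1] = AdbB$a
  sorted[2] = B$aAdb
  sorted[3] = aAdbB$
  sorted[4] = bB$aAd
  sorted[5] = dbB$aA
sorted[2] = B$aAdb

Answer: B$aAdb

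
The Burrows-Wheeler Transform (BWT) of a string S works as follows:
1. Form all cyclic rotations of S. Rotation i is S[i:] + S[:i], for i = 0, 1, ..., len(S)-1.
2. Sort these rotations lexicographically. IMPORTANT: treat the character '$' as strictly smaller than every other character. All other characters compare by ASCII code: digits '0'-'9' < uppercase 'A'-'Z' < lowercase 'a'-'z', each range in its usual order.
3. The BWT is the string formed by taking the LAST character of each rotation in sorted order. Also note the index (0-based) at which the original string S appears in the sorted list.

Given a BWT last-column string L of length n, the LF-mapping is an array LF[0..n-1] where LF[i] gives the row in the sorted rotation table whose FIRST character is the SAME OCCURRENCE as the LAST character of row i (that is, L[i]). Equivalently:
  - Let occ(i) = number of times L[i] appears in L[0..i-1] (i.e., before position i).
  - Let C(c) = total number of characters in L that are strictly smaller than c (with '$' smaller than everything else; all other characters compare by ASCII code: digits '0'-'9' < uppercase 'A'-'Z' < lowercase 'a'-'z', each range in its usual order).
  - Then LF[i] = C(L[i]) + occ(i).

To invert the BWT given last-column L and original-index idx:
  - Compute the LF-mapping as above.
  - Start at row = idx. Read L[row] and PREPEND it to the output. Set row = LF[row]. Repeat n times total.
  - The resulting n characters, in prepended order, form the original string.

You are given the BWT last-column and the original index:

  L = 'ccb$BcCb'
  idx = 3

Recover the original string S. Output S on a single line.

Answer: bCcBbcc$

Derivation:
LF mapping: 5 6 3 0 1 7 2 4
Walk LF starting at row 3, prepending L[row]:
  step 1: row=3, L[3]='$', prepend. Next row=LF[3]=0
  step 2: row=0, L[0]='c', prepend. Next row=LF[0]=5
  step 3: row=5, L[5]='c', prepend. Next row=LF[5]=7
  step 4: row=7, L[7]='b', prepend. Next row=LF[7]=4
  step 5: row=4, L[4]='B', prepend. Next row=LF[4]=1
  step 6: row=1, L[1]='c', prepend. Next row=LF[1]=6
  step 7: row=6, L[6]='C', prepend. Next row=LF[6]=2
  step 8: row=2, L[2]='b', prepend. Next row=LF[2]=3
Reversed output: bCcBbcc$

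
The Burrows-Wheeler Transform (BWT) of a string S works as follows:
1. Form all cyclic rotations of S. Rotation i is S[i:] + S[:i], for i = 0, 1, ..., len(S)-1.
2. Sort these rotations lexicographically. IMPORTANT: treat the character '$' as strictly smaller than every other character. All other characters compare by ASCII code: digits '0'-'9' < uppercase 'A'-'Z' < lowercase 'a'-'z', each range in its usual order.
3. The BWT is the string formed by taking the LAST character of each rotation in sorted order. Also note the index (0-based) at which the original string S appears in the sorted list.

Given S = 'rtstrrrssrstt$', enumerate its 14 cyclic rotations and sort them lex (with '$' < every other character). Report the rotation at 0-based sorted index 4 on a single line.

Answer: rstt$rtstrrrss

Derivation:
All 14 rotations (rotation i = S[i:]+S[:i]):
  rot[0] = rtstrrrssrstt$
  rot[1] = tstrrrssrstt$r
  rot[2] = strrrssrstt$rt
  rot[3] = trrrssrstt$rts
  rot[4] = rrrssrstt$rtst
  rot[5] = rrssrstt$rtstr
  rot[6] = rssrstt$rtstrr
  rot[7] = ssrstt$rtstrrr
  rot[8] = srstt$rtstrrrs
  rot[9] = rstt$rtstrrrss
  rot[10] = stt$rtstrrrssr
  rot[11] = tt$rtstrrrssrs
  rot[12] = t$rtstrrrssrst
  rot[13] = $rtstrrrssrstt
Sorted (with $ < everything):
  sorted[0] = $rtstrrrssrstt
  sorted[1] = rrrssrstt$rtst
  sorted[2] = rrssrstt$rtstr
  sorted[3] = rssrstt$rtstrr
  sorted[4] = rstt$rtstrrrss
  sorted[5] = rtstrrrssrstt$
  sorted[6] = srstt$rtstrrrs
  sorted[7] = ssrstt$rtstrrr
  sorted[8] = strrrssrstt$rt
  sorted[9] = stt$rtstrrrssr
  sorted[10] = t$rtstrrrssrst
  sorted[11] = trrrssrstt$rts
  sorted[12] = tstrrrssrstt$r
  sorted[13] = tt$rtstrrrssrs
sorted[4] = rstt$rtstrrrss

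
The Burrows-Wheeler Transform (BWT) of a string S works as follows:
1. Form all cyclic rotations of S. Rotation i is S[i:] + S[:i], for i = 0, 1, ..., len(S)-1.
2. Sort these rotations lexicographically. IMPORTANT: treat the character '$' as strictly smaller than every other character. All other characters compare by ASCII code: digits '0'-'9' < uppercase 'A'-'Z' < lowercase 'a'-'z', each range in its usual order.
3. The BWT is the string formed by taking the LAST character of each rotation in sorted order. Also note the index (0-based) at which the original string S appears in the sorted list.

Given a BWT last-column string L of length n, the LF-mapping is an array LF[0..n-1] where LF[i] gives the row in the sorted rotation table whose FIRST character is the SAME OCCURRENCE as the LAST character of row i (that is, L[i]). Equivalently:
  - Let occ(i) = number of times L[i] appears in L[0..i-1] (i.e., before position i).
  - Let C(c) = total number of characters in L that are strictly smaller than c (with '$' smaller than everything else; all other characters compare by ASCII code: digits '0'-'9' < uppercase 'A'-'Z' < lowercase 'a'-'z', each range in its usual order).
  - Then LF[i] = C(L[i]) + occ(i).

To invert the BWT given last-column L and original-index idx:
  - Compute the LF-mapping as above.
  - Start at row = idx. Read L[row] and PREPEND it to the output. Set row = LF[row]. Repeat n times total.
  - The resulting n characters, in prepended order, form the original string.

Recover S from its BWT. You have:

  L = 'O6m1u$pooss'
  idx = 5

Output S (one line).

LF mapping: 3 2 4 1 10 0 7 5 6 8 9
Walk LF starting at row 5, prepending L[row]:
  step 1: row=5, L[5]='$', prepend. Next row=LF[5]=0
  step 2: row=0, L[0]='O', prepend. Next row=LF[0]=3
  step 3: row=3, L[3]='1', prepend. Next row=LF[3]=1
  step 4: row=1, L[1]='6', prepend. Next row=LF[1]=2
  step 5: row=2, L[2]='m', prepend. Next row=LF[2]=4
  step 6: row=4, L[4]='u', prepend. Next row=LF[4]=10
  step 7: row=10, L[10]='s', prepend. Next row=LF[10]=9
  step 8: row=9, L[9]='s', prepend. Next row=LF[9]=8
  step 9: row=8, L[8]='o', prepend. Next row=LF[8]=6
  step 10: row=6, L[6]='p', prepend. Next row=LF[6]=7
  step 11: row=7, L[7]='o', prepend. Next row=LF[7]=5
Reversed output: opossum61O$

Answer: opossum61O$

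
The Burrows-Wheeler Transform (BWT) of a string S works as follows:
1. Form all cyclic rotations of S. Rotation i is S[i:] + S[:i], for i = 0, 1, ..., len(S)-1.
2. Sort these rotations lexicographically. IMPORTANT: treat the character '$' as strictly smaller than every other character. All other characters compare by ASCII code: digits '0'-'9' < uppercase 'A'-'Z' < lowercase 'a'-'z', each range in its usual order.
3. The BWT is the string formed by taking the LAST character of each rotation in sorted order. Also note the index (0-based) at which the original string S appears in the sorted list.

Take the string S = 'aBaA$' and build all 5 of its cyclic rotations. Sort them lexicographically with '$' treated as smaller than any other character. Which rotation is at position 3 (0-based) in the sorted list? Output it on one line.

Answer: aA$aB

Derivation:
All 5 rotations (rotation i = S[i:]+S[:i]):
  rot[0] = aBaA$
  rot[1] = BaA$a
  rot[2] = aA$aB
  rot[3] = A$aBa
  rot[4] = $aBaA
Sorted (with $ < everything):
  sorted[0] = $aBaA
  sorted[1] = A$aBa
  sorted[2] = BaA$a
  sorted[3] = aA$aB
  sorted[4] = aBaA$
sorted[3] = aA$aB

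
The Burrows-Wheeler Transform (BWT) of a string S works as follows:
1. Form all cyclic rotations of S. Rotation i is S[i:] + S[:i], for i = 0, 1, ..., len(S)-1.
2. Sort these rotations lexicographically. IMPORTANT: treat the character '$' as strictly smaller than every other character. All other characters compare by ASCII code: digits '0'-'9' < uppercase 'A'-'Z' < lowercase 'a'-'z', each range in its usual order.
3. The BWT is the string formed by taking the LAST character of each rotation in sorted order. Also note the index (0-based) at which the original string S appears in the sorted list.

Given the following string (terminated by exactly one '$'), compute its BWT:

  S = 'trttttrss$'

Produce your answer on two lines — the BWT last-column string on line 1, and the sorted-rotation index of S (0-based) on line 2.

All 10 rotations (rotation i = S[i:]+S[:i]):
  rot[0] = trttttrss$
  rot[1] = rttttrss$t
  rot[2] = ttttrss$tr
  rot[3] = tttrss$trt
  rot[4] = ttrss$trtt
  rot[5] = trss$trttt
  rot[6] = rss$trtttt
  rot[7] = ss$trttttr
  rot[8] = s$trttttrs
  rot[9] = $trttttrss
Sorted (with $ < everything):
  sorted[0] = $trttttrss  (last char: 's')
  sorted[1] = rss$trtttt  (last char: 't')
  sorted[2] = rttttrss$t  (last char: 't')
  sorted[3] = s$trttttrs  (last char: 's')
  sorted[4] = ss$trttttr  (last char: 'r')
  sorted[5] = trss$trttt  (last char: 't')
  sorted[6] = trttttrss$  (last char: '$')
  sorted[7] = ttrss$trtt  (last char: 't')
  sorted[8] = tttrss$trt  (last char: 't')
  sorted[9] = ttttrss$tr  (last char: 'r')
Last column: sttsrt$ttr
Original string S is at sorted index 6

Answer: sttsrt$ttr
6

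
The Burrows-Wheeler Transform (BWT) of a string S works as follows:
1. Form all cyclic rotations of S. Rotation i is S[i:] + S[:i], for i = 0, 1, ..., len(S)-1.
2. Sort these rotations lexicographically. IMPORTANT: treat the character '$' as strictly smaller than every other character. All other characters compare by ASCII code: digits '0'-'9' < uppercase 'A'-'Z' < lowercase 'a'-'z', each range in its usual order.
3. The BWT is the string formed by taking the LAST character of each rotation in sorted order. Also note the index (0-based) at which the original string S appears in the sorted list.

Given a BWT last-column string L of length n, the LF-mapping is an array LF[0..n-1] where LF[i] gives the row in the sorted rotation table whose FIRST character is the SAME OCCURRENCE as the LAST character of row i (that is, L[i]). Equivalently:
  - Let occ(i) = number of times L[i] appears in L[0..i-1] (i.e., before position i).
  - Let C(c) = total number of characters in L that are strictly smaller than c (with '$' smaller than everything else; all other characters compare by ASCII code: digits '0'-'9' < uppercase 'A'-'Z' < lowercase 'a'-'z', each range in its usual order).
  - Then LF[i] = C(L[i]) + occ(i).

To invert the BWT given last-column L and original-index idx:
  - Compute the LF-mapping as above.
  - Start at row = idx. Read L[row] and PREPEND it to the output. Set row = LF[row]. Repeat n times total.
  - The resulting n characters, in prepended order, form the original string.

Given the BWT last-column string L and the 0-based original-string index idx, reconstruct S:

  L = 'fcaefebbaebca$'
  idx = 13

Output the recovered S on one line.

LF mapping: 12 7 1 9 13 10 4 5 2 11 6 8 3 0
Walk LF starting at row 13, prepending L[row]:
  step 1: row=13, L[13]='$', prepend. Next row=LF[13]=0
  step 2: row=0, L[0]='f', prepend. Next row=LF[0]=12
  step 3: row=12, L[12]='a', prepend. Next row=LF[12]=3
  step 4: row=3, L[3]='e', prepend. Next row=LF[3]=9
  step 5: row=9, L[9]='e', prepend. Next row=LF[9]=11
  step 6: row=11, L[11]='c', prepend. Next row=LF[11]=8
  step 7: row=8, L[8]='a', prepend. Next row=LF[8]=2
  step 8: row=2, L[2]='a', prepend. Next row=LF[2]=1
  step 9: row=1, L[1]='c', prepend. Next row=LF[1]=7
  step 10: row=7, L[7]='b', prepend. Next row=LF[7]=5
  step 11: row=5, L[5]='e', prepend. Next row=LF[5]=10
  step 12: row=10, L[10]='b', prepend. Next row=LF[10]=6
  step 13: row=6, L[6]='b', prepend. Next row=LF[6]=4
  step 14: row=4, L[4]='f', prepend. Next row=LF[4]=13
Reversed output: fbbebcaaceeaf$

Answer: fbbebcaaceeaf$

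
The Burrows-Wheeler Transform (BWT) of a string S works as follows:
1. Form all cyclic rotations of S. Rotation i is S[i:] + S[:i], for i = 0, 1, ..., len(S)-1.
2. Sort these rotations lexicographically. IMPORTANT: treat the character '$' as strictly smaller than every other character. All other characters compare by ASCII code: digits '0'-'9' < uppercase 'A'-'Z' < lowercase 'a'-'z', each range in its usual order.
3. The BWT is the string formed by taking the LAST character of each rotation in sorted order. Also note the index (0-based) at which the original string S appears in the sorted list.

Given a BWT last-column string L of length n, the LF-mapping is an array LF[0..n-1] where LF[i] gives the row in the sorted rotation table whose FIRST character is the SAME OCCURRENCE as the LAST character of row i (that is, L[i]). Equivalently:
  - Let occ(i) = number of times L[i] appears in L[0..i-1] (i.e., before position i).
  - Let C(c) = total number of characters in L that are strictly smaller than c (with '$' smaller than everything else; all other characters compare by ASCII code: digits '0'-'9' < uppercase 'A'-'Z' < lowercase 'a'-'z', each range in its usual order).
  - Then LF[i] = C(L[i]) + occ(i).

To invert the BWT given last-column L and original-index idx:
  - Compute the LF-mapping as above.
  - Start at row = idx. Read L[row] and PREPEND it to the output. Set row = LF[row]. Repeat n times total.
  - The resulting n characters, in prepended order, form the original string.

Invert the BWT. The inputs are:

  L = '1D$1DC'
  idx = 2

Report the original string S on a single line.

LF mapping: 1 4 0 2 5 3
Walk LF starting at row 2, prepending L[row]:
  step 1: row=2, L[2]='$', prepend. Next row=LF[2]=0
  step 2: row=0, L[0]='1', prepend. Next row=LF[0]=1
  step 3: row=1, L[1]='D', prepend. Next row=LF[1]=4
  step 4: row=4, L[4]='D', prepend. Next row=LF[4]=5
  step 5: row=5, L[5]='C', prepend. Next row=LF[5]=3
  step 6: row=3, L[3]='1', prepend. Next row=LF[3]=2
Reversed output: 1CDD1$

Answer: 1CDD1$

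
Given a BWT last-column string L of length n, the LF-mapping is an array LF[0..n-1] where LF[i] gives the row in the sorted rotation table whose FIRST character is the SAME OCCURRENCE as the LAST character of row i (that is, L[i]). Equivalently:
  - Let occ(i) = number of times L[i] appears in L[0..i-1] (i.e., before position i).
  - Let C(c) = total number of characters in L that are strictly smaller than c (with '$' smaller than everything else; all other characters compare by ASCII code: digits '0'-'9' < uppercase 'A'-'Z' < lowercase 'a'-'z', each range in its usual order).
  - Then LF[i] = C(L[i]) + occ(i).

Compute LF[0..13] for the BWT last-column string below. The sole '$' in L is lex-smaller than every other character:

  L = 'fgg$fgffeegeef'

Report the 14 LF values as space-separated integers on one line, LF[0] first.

Answer: 5 10 11 0 6 12 7 8 1 2 13 3 4 9

Derivation:
Char counts: '$':1, 'e':4, 'f':5, 'g':4
C (first-col start): C('$')=0, C('e')=1, C('f')=5, C('g')=10
L[0]='f': occ=0, LF[0]=C('f')+0=5+0=5
L[1]='g': occ=0, LF[1]=C('g')+0=10+0=10
L[2]='g': occ=1, LF[2]=C('g')+1=10+1=11
L[3]='$': occ=0, LF[3]=C('$')+0=0+0=0
L[4]='f': occ=1, LF[4]=C('f')+1=5+1=6
L[5]='g': occ=2, LF[5]=C('g')+2=10+2=12
L[6]='f': occ=2, LF[6]=C('f')+2=5+2=7
L[7]='f': occ=3, LF[7]=C('f')+3=5+3=8
L[8]='e': occ=0, LF[8]=C('e')+0=1+0=1
L[9]='e': occ=1, LF[9]=C('e')+1=1+1=2
L[10]='g': occ=3, LF[10]=C('g')+3=10+3=13
L[11]='e': occ=2, LF[11]=C('e')+2=1+2=3
L[12]='e': occ=3, LF[12]=C('e')+3=1+3=4
L[13]='f': occ=4, LF[13]=C('f')+4=5+4=9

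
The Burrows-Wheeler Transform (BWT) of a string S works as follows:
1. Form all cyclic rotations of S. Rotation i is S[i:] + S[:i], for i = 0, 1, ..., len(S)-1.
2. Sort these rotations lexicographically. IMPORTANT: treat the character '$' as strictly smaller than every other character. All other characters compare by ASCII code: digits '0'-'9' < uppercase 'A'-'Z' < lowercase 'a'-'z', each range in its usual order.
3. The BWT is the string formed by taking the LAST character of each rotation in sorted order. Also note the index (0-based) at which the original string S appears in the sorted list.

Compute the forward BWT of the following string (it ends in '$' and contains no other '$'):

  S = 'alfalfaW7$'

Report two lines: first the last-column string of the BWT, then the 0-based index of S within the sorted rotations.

All 10 rotations (rotation i = S[i:]+S[:i]):
  rot[0] = alfalfaW7$
  rot[1] = lfalfaW7$a
  rot[2] = falfaW7$al
  rot[3] = alfaW7$alf
  rot[4] = lfaW7$alfa
  rot[5] = faW7$alfal
  rot[6] = aW7$alfalf
  rot[7] = W7$alfalfa
  rot[8] = 7$alfalfaW
  rot[9] = $alfalfaW7
Sorted (with $ < everything):
  sorted[0] = $alfalfaW7  (last char: '7')
  sorted[1] = 7$alfalfaW  (last char: 'W')
  sorted[2] = W7$alfalfa  (last char: 'a')
  sorted[3] = aW7$alfalf  (last char: 'f')
  sorted[4] = alfaW7$alf  (last char: 'f')
  sorted[5] = alfalfaW7$  (last char: '$')
  sorted[6] = faW7$alfal  (last char: 'l')
  sorted[7] = falfaW7$al  (last char: 'l')
  sorted[8] = lfaW7$alfa  (last char: 'a')
  sorted[9] = lfalfaW7$a  (last char: 'a')
Last column: 7Waff$llaa
Original string S is at sorted index 5

Answer: 7Waff$llaa
5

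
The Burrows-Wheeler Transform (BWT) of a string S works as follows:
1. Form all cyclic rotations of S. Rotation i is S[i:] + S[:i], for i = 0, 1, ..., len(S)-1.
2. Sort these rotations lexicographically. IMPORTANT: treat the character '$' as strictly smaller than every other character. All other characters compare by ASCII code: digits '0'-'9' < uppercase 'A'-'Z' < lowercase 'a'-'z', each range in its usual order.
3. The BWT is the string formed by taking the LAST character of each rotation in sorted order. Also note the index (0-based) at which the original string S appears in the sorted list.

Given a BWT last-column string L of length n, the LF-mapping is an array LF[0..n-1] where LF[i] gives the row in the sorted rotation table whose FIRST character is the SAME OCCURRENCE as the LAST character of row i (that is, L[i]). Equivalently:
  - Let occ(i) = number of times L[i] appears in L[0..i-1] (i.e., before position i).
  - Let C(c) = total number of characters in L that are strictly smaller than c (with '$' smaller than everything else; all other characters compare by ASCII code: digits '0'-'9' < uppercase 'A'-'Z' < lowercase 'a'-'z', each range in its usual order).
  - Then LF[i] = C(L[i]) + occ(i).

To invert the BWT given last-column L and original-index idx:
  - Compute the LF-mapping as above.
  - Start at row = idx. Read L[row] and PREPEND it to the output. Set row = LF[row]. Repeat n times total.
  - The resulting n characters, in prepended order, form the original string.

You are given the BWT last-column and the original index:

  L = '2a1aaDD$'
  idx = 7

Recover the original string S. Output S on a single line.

Answer: aDaDa12$

Derivation:
LF mapping: 2 5 1 6 7 3 4 0
Walk LF starting at row 7, prepending L[row]:
  step 1: row=7, L[7]='$', prepend. Next row=LF[7]=0
  step 2: row=0, L[0]='2', prepend. Next row=LF[0]=2
  step 3: row=2, L[2]='1', prepend. Next row=LF[2]=1
  step 4: row=1, L[1]='a', prepend. Next row=LF[1]=5
  step 5: row=5, L[5]='D', prepend. Next row=LF[5]=3
  step 6: row=3, L[3]='a', prepend. Next row=LF[3]=6
  step 7: row=6, L[6]='D', prepend. Next row=LF[6]=4
  step 8: row=4, L[4]='a', prepend. Next row=LF[4]=7
Reversed output: aDaDa12$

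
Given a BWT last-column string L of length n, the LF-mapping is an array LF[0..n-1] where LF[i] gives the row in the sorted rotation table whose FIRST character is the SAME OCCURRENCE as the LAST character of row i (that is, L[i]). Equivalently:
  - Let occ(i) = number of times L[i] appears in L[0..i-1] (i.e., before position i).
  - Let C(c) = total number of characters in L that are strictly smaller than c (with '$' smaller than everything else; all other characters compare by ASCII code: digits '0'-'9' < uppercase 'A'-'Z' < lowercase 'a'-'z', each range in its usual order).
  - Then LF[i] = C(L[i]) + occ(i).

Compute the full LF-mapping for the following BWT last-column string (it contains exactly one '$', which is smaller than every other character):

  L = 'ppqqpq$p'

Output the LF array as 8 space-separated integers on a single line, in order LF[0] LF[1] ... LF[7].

Answer: 1 2 5 6 3 7 0 4

Derivation:
Char counts: '$':1, 'p':4, 'q':3
C (first-col start): C('$')=0, C('p')=1, C('q')=5
L[0]='p': occ=0, LF[0]=C('p')+0=1+0=1
L[1]='p': occ=1, LF[1]=C('p')+1=1+1=2
L[2]='q': occ=0, LF[2]=C('q')+0=5+0=5
L[3]='q': occ=1, LF[3]=C('q')+1=5+1=6
L[4]='p': occ=2, LF[4]=C('p')+2=1+2=3
L[5]='q': occ=2, LF[5]=C('q')+2=5+2=7
L[6]='$': occ=0, LF[6]=C('$')+0=0+0=0
L[7]='p': occ=3, LF[7]=C('p')+3=1+3=4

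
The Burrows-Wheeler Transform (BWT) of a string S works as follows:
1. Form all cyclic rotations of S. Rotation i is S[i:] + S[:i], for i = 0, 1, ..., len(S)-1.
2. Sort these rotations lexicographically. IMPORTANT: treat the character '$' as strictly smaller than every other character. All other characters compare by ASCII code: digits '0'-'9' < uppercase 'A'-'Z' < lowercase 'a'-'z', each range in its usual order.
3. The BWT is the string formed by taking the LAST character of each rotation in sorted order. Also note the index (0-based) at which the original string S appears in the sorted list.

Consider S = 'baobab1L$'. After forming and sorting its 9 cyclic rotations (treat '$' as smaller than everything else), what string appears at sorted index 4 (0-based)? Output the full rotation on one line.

All 9 rotations (rotation i = S[i:]+S[:i]):
  rot[0] = baobab1L$
  rot[1] = aobab1L$b
  rot[2] = obab1L$ba
  rot[3] = bab1L$bao
  rot[4] = ab1L$baob
  rot[5] = b1L$baoba
  rot[6] = 1L$baobab
  rot[7] = L$baobab1
  rot[8] = $baobab1L
Sorted (with $ < everything):
  sorted[0] = $baobab1L
  sorted[1] = 1L$baobab
  sorted[2] = L$baobab1
  sorted[3] = ab1L$baob
  sorted[4] = aobab1L$b
  sorted[5] = b1L$baoba
  sorted[6] = bab1L$bao
  sorted[7] = baobab1L$
  sorted[8] = obab1L$ba
sorted[4] = aobab1L$b

Answer: aobab1L$b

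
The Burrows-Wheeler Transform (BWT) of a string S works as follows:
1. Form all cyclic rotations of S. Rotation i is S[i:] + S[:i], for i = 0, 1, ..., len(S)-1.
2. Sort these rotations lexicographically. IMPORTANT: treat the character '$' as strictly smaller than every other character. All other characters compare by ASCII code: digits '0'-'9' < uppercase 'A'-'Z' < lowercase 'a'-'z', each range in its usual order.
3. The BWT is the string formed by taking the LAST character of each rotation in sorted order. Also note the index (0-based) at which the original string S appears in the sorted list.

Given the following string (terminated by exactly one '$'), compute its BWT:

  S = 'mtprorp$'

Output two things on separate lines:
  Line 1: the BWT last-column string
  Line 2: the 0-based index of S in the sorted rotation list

All 8 rotations (rotation i = S[i:]+S[:i]):
  rot[0] = mtprorp$
  rot[1] = tprorp$m
  rot[2] = prorp$mt
  rot[3] = rorp$mtp
  rot[4] = orp$mtpr
  rot[5] = rp$mtpro
  rot[6] = p$mtpror
  rot[7] = $mtprorp
Sorted (with $ < everything):
  sorted[0] = $mtprorp  (last char: 'p')
  sorted[1] = mtprorp$  (last char: '$')
  sorted[2] = orp$mtpr  (last char: 'r')
  sorted[3] = p$mtpror  (last char: 'r')
  sorted[4] = prorp$mt  (last char: 't')
  sorted[5] = rorp$mtp  (last char: 'p')
  sorted[6] = rp$mtpro  (last char: 'o')
  sorted[7] = tprorp$m  (last char: 'm')
Last column: p$rrtpom
Original string S is at sorted index 1

Answer: p$rrtpom
1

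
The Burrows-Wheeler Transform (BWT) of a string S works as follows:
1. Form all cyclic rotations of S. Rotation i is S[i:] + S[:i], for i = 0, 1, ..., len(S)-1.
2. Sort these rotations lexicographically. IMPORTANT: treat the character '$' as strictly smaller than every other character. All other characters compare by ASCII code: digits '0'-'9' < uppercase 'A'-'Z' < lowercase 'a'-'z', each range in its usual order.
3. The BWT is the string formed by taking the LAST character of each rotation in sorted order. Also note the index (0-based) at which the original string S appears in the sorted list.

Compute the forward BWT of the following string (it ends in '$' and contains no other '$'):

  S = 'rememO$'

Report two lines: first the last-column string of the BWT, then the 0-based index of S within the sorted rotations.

All 7 rotations (rotation i = S[i:]+S[:i]):
  rot[0] = rememO$
  rot[1] = ememO$r
  rot[2] = memO$re
  rot[3] = emO$rem
  rot[4] = mO$reme
  rot[5] = O$remem
  rot[6] = $rememO
Sorted (with $ < everything):
  sorted[0] = $rememO  (last char: 'O')
  sorted[1] = O$remem  (last char: 'm')
  sorted[2] = emO$rem  (last char: 'm')
  sorted[3] = ememO$r  (last char: 'r')
  sorted[4] = mO$reme  (last char: 'e')
  sorted[5] = memO$re  (last char: 'e')
  sorted[6] = rememO$  (last char: '$')
Last column: Ommree$
Original string S is at sorted index 6

Answer: Ommree$
6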